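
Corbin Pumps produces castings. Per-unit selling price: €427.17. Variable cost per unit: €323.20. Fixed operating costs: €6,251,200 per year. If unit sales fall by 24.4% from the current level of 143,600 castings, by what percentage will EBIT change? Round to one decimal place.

Contribution at this volume is 143,600 × €103.97 = €14,930,092.00.
Subtracting fixed costs: EBIT = €14,930,092.00 − €6,251,200 = €8,678,892.00.
DOL = contribution ÷ EBIT = €14,930,092.00 ÷ €8,678,892.00 = 1.7203.
So EBIT moves 1.7203 × (-24.4%) = -42.0%.

-42.0%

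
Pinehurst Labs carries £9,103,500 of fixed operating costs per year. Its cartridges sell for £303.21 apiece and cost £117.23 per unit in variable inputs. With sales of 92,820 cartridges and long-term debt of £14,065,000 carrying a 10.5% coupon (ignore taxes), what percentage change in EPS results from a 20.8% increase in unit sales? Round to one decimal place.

At 92,820 units, contribution = 92,820 × £185.98 = £17,262,663.60.
Subtracting fixed costs: EBIT = £17,262,663.60 − £9,103,500 = £8,159,163.60.
After interest of £1,476,825.00, pre-tax earnings = £6,682,338.60.
Degree of combined leverage = contribution ÷ (EBIT − I) = £17,262,663.60 ÷ £6,682,338.60 = 2.5833.
EPS therefore changes by 2.5833 × (+20.8%) = +53.7%.

+53.7%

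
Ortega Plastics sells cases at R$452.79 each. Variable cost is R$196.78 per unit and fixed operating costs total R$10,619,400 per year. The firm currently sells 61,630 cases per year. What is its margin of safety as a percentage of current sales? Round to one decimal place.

32.7%

Each unit contributes R$452.79 − R$196.78 = R$256.01. Break-even units = R$10,619,400 ÷ R$256.01 = 41,480.41; break-even revenue = 41,480.41 × R$452.79 = R$18,781,915.26.
Actual sales revenue = 61,630 × R$452.79 = R$27,905,447.70.
Margin of safety = (R$27,905,447.70 − R$18,781,915.26) ÷ R$27,905,447.70 = 32.7%.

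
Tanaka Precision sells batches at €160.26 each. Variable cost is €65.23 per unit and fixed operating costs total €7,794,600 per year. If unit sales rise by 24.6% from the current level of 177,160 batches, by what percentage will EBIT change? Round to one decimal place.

+45.8%

Total contribution margin = 177,160 × €95.03 = €16,835,514.80.
Subtracting fixed costs: EBIT = €16,835,514.80 − €7,794,600 = €9,040,914.80.
DOL = contribution ÷ EBIT = €16,835,514.80 ÷ €9,040,914.80 = 1.8621.
%ΔEBIT = DOL × %ΔSales = 1.8621 × +24.6% = +45.8%.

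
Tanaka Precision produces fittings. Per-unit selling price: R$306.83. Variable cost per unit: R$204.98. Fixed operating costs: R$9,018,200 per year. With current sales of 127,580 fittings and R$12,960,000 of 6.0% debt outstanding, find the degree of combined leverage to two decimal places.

4.06

At 127,580 units, contribution = 127,580 × R$101.85 = R$12,994,023.00.
Operating income = contribution − fixed costs = R$12,994,023.00 − R$9,018,200 = R$3,975,823.00. Interest = R$777,600.00, so EBIT − I = R$3,198,223.00.
Degree of total leverage = total CM / (EBIT − interest) = R$12,994,023.00 / R$3,198,223.00 = 4.0629.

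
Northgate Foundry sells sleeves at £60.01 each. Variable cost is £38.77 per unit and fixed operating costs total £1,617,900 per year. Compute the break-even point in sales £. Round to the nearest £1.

£4,571,101

Contribution margin per unit = £60.01 − £38.77 = £21.24, a CM ratio of £21.24 ÷ £60.01 = 0.3539.
Break-even revenue = fixed costs × price ÷ CM = £1,617,900 × £60.01 ÷ £21.24 = £4,571,101.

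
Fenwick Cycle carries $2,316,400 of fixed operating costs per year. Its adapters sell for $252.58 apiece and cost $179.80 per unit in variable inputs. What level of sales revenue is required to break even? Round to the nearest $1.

CM per unit = $252.58 − $179.80 = $72.78; CM ratio = $72.78 / $252.58 = 0.2881.
Break-even revenue = fixed costs × price ÷ CM = $2,316,400 × $252.58 ÷ $72.78 = $8,038,971.

$8,038,971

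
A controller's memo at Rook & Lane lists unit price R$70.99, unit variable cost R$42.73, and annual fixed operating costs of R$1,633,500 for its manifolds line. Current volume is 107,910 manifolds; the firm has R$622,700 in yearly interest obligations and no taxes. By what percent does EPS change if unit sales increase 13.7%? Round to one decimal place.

+52.7%

Total contribution margin = 107,910 × R$28.26 = R$3,049,536.60.
Subtracting fixed costs: EBIT = R$3,049,536.60 − R$1,633,500 = R$1,416,036.60.
After interest of R$622,700.00, pre-tax earnings = R$793,336.60.
DCL = total CM / (EBIT − I) = R$3,049,536.60 / R$793,336.60 = 3.8439.
EPS therefore changes by 3.8439 × (+13.7%) = +52.7%.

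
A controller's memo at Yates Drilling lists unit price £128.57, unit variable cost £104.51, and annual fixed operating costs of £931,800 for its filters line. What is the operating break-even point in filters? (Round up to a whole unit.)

Each unit contributes £128.57 − £104.51 = £24.06.
Break-even volume = fixed costs ÷ CM per unit = £931,800 ÷ £24.06 = 38,728.18, so 38,729 filters.

38,729 filters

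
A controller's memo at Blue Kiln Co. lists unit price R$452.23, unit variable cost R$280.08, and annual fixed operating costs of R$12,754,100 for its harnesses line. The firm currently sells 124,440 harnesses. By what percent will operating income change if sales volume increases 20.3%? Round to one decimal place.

At 124,440 units, contribution = 124,440 × R$172.15 = R$21,422,346.00.
Operating income = contribution − fixed costs = R$21,422,346.00 − R$12,754,100 = R$8,668,246.00.
So DOL = total CM / EBIT = R$21,422,346.00 / R$8,668,246.00 = 2.4714.
Operating income changes by 2.4714 × +20.3% = +50.2%.

+50.2%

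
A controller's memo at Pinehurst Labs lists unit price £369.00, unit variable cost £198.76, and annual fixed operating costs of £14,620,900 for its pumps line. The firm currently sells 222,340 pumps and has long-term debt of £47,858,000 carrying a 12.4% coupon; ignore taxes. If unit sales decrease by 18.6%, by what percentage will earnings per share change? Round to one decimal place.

Contribution at this volume is 222,340 × £170.24 = £37,851,161.60.
Operating income = contribution − fixed costs = £37,851,161.60 − £14,620,900 = £23,230,261.60.
After interest of £5,934,392.00, pre-tax earnings = £17,295,869.60.
DCL = total CM / (EBIT − I) = £37,851,161.60 / £17,295,869.60 = 2.1885.
EPS therefore changes by 2.1885 × (-18.6%) = -40.7%.

-40.7%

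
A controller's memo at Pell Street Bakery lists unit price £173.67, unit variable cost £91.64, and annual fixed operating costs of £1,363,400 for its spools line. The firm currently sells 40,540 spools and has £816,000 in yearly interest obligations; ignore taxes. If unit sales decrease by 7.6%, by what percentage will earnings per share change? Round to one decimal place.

Total contribution margin = 40,540 × £82.03 = £3,325,496.20.
Subtracting fixed costs: EBIT = £3,325,496.20 − £1,363,400 = £1,962,096.20.
Interest = £816,000.00, so EBIT − I = £1,146,096.20.
Degree of combined leverage = contribution ÷ (EBIT − I) = £3,325,496.20 ÷ £1,146,096.20 = 2.9016.
%ΔEPS = DCL × %ΔSales = 2.9016 × -7.6% = -22.1%.

-22.1%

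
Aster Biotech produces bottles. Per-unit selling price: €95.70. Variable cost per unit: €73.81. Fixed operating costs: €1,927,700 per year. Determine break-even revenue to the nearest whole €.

CM per unit = €95.70 − €73.81 = €21.89; CM ratio = €21.89 / €95.70 = 0.2287.
Break-even revenue = fixed costs × price ÷ CM = €1,927,700 × €95.70 ÷ €21.89 = €8,427,633.

€8,427,633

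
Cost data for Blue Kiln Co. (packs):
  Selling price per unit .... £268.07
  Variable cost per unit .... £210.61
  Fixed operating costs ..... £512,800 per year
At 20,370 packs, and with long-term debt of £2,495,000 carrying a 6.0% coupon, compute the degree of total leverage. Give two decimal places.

2.30

At 20,370 units, contribution = 20,370 × £57.46 = £1,170,460.20.
Subtracting fixed costs: EBIT = £1,170,460.20 − £512,800 = £657,660.20. Interest = £149,700.00.
DOL = £1,170,460.20 ÷ £657,660.20 = 1.7797; DFL = £657,660.20 ÷ £507,960.20 = 1.2947.
Combined leverage = 1.7797 × 1.2947 = 2.3042.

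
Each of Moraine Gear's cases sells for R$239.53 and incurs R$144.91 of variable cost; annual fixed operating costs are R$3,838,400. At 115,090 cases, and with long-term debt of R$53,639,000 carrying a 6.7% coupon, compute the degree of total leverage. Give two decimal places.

3.15

Total contribution margin = 115,090 × R$94.62 = R$10,889,815.80.
Operating income = contribution − fixed costs = R$10,889,815.80 − R$3,838,400 = R$7,051,415.80. Interest = R$3,593,813.00, so EBIT − I = R$3,457,602.80.
DCL = contribution ÷ (EBIT − I) = R$10,889,815.80 ÷ R$3,457,602.80 = 3.1495.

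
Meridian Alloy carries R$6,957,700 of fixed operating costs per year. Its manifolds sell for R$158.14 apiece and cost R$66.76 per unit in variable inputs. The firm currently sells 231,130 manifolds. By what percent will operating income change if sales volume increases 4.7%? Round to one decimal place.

+7.0%

Total contribution margin = 231,130 × R$91.38 = R$21,120,659.40.
EBIT = R$21,120,659.40 − R$6,957,700 = R$14,162,959.40.
So DOL = total CM / EBIT = R$21,120,659.40 / R$14,162,959.40 = 1.4913.
Operating income changes by 1.4913 × +4.7% = +7.0%.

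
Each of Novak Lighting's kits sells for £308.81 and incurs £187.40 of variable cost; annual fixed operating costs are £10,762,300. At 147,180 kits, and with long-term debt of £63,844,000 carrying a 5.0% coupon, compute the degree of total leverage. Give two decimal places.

Total contribution margin = 147,180 × £121.41 = £17,869,123.80.
EBIT = £17,869,123.80 − £10,762,300 = £7,106,823.80. Interest = £3,192,200.00, so EBIT − I = £3,914,623.80.
DCL = contribution ÷ (EBIT − I) = £17,869,123.80 ÷ £3,914,623.80 = 4.5647.

4.56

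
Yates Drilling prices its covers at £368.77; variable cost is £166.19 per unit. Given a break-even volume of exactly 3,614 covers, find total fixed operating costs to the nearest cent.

£732,124.12

Contribution margin per unit = £368.77 − £166.19 = £202.58.
Fixed costs = break-even units × CM = 3,614 × £202.58 = £732,124.12.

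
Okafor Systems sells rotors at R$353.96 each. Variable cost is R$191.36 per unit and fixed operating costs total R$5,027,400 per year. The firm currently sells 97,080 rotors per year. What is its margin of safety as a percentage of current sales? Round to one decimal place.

68.2%

Unit CM = price − variable cost = R$353.96 − R$191.36 = R$162.60. Break-even units = R$5,027,400 ÷ R$162.60 = 30,918.82; break-even revenue = 30,918.82 × R$353.96 = R$10,944,025.24.
Actual sales revenue = 97,080 × R$353.96 = R$34,362,436.80.
Margin of safety = (R$34,362,436.80 − R$10,944,025.24) ÷ R$34,362,436.80 = 68.2%.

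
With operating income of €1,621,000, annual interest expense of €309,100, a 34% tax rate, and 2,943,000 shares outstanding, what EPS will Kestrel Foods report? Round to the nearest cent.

€0.29

Interest = €309,100.00, so EBT = €1,621,000 − €309,100.00 = €1,311,900.00.
Net income = €1,311,900.00 × (1 − 0.34) = €865,854.00.
EPS = €865,854.00 ÷ 2,943,000 = €0.29.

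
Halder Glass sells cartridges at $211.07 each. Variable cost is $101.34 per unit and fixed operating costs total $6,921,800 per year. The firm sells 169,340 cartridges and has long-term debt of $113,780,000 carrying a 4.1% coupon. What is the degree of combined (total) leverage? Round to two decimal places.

2.66

Contribution at this volume is 169,340 × $109.73 = $18,581,678.20.
EBIT = $18,581,678.20 − $6,921,800 = $11,659,878.20. Interest = $4,664,980.00, so EBIT − I = $6,994,898.20.
Degree of total leverage = total CM / (EBIT − interest) = $18,581,678.20 / $6,994,898.20 = 2.6565.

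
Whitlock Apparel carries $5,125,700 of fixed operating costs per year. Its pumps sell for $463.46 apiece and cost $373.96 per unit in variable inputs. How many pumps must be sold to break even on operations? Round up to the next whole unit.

Contribution margin per unit = $463.46 − $373.96 = $89.50.
Break-even Q = $5,125,700 / $89.50 = 57,270.39 → 57,271 pumps.

57,271 pumps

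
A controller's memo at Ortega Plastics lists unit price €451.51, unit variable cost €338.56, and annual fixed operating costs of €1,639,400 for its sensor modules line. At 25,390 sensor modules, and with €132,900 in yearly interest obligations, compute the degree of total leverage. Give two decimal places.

At 25,390 units, contribution = 25,390 × €112.95 = €2,867,800.50.
EBIT = €2,867,800.50 − €1,639,400 = €1,228,400.50. Interest = €132,900.00, so EBIT − I = €1,095,500.50.
DCL = contribution ÷ (EBIT − I) = €2,867,800.50 ÷ €1,095,500.50 = 2.6178.

2.62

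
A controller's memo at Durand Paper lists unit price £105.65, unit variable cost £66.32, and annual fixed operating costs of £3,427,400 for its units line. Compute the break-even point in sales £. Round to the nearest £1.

£9,206,835

CM per unit = £105.65 − £66.32 = £39.33; CM ratio = £39.33 / £105.65 = 0.3723.
Break-even revenue = fixed costs × price ÷ CM = £3,427,400 × £105.65 ÷ £39.33 = £9,206,835.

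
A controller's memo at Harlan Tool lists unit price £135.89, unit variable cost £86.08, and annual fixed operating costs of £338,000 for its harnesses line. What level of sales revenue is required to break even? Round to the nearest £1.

£922,120

CM per unit = £135.89 − £86.08 = £49.81; CM ratio = £49.81 / £135.89 = 0.3665.
Break-even revenue = fixed costs × price ÷ CM = £338,000 × £135.89 ÷ £49.81 = £922,120.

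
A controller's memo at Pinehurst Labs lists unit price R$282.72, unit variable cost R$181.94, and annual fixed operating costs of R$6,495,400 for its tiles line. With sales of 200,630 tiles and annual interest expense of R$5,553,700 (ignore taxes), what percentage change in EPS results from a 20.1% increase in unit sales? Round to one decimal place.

+49.7%

At 200,630 units, contribution = 200,630 × R$100.78 = R$20,219,491.40.
EBIT = R$20,219,491.40 − R$6,495,400 = R$13,724,091.40.
Interest = R$5,553,700.00, so EBIT − I = R$8,170,391.40.
Degree of combined leverage = contribution ÷ (EBIT − I) = R$20,219,491.40 ÷ R$8,170,391.40 = 2.4747.
%ΔEPS = DCL × %ΔSales = 2.4747 × +20.1% = +49.7%.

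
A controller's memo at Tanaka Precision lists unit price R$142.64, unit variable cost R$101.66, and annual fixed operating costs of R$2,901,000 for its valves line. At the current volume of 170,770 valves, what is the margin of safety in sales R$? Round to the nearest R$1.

Contribution margin per unit = R$142.64 − R$101.66 = R$40.98. Break-even units = R$2,901,000 ÷ R$40.98 = 70,790.63; break-even revenue = 70,790.63 × R$142.64 = R$10,097,575.40.
Actual sales revenue = 170,770 × R$142.64 = R$24,358,632.80.
Margin of safety = R$24,358,632.80 − R$10,097,575.40 = R$14,261,057.

R$14,261,057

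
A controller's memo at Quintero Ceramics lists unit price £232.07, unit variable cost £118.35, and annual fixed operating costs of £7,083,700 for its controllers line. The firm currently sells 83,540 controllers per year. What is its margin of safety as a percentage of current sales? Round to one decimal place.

Each unit contributes £232.07 − £118.35 = £113.72. Break-even units = £7,083,700 ÷ £113.72 = 62,290.71; break-even revenue = 62,290.71 × £232.07 = £14,455,806.01.
Actual sales revenue = 83,540 × £232.07 = £19,387,127.80.
Margin of safety = (£19,387,127.80 − £14,455,806.01) ÷ £19,387,127.80 = 25.4%.

25.4%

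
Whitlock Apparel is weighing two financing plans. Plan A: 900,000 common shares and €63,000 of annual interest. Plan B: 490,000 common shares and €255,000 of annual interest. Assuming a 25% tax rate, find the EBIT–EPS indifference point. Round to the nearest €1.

At indifference, (EBIT − 63,000)(1 − t)/900,000 = (EBIT − 255,000)(1 − t)/490,000.
The (1 − t) factor cancels: (EBIT − 63,000) × 490,000 = (EBIT − 255,000) × 900,000.
Solving, EBIT = (255,000·900,000 − 63,000·490,000) / (900,000 − 490,000) = 198,630,000,000 / 410,000 = 484,463.41.

€484,463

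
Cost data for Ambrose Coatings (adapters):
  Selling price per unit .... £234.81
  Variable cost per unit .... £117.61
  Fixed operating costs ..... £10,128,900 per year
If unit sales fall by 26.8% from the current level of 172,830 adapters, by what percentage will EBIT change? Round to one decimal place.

-53.6%

Total contribution margin = 172,830 × £117.20 = £20,255,676.00.
EBIT = £20,255,676.00 − £10,128,900 = £10,126,776.00.
DOL = contribution ÷ EBIT = £20,255,676.00 ÷ £10,126,776.00 = 2.0002.
%ΔEBIT = DOL × %ΔSales = 2.0002 × -26.8% = -53.6%.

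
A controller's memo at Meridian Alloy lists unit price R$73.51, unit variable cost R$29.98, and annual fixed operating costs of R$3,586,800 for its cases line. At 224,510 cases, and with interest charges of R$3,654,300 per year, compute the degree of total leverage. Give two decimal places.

3.86

Total contribution margin = 224,510 × R$43.53 = R$9,772,920.30.
Subtracting fixed costs: EBIT = R$9,772,920.30 − R$3,586,800 = R$6,186,120.30. Interest = R$3,654,300.00, so EBIT − I = R$2,531,820.30.
DCL = contribution ÷ (EBIT − I) = R$9,772,920.30 ÷ R$2,531,820.30 = 3.8600.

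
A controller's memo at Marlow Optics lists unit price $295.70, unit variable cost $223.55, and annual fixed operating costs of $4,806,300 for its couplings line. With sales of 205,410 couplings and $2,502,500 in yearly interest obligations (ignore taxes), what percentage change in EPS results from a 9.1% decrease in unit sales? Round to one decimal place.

Total contribution margin = 205,410 × $72.15 = $14,820,331.50.
Subtracting fixed costs: EBIT = $14,820,331.50 − $4,806,300 = $10,014,031.50.
Interest = $2,502,500.00, so EBIT − I = $7,511,531.50.
Degree of combined leverage = contribution ÷ (EBIT − I) = $14,820,331.50 ÷ $7,511,531.50 = 1.9730.
EPS therefore changes by 1.9730 × (-9.1%) = -18.0%.

-18.0%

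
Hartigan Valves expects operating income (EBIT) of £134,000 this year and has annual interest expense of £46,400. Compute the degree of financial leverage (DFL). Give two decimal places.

1.53

Annual interest charges come to £46,400.00.
DFL = EBIT ÷ (EBIT − I) = £134,000 ÷ (£134,000 − £46,400.00) = £134,000 ÷ £87,600.00 = 1.5297.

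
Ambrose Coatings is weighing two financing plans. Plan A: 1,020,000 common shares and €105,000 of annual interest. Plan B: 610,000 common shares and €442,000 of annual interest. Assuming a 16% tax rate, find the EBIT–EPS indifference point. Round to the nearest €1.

At indifference, (EBIT − 105,000)(1 − t)/1,020,000 = (EBIT − 442,000)(1 − t)/610,000.
Cancelling (1 − t) and cross-multiplying: 610,000·(EBIT − 105,000) = 1,020,000·(EBIT − 442,000).
Solving, EBIT = (442,000·1,020,000 − 105,000·610,000) / (1,020,000 − 610,000) = 386,790,000,000 / 410,000 = 943,390.24.

€943,390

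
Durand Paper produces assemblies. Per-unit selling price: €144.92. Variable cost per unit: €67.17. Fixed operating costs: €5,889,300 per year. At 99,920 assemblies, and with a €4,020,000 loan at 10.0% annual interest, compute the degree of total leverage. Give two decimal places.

At 99,920 units, contribution = 99,920 × €77.75 = €7,768,780.00.
Subtracting fixed costs: EBIT = €7,768,780.00 − €5,889,300 = €1,879,480.00. Interest = €402,000.00.
DOL = €7,768,780.00 ÷ €1,879,480.00 = 4.1335; DFL = €1,879,480.00 ÷ €1,477,480.00 = 1.2721.
Combined leverage = 4.1335 × 1.2721 = 5.2582.

5.26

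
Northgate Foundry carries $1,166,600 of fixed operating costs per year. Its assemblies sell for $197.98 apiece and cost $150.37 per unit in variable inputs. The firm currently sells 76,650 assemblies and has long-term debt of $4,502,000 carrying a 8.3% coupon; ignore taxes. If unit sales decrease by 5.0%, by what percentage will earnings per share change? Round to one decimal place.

-8.7%

Contribution at this volume is 76,650 × $47.61 = $3,649,306.50.
EBIT = $3,649,306.50 − $1,166,600 = $2,482,706.50.
After interest of $373,666.00, pre-tax earnings = $2,109,040.50.
DCL = total CM / (EBIT − I) = $3,649,306.50 / $2,109,040.50 = 1.7303.
%ΔEPS = DCL × %ΔSales = 1.7303 × -5.0% = -8.7%.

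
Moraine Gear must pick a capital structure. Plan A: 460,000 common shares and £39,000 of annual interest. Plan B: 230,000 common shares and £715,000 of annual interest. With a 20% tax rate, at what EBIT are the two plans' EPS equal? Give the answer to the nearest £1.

£1,391,000

Set EPS_A = EPS_B: (EBIT − £39,000)(1 − 0.20) ÷ 460,000 = (EBIT − £715,000)(1 − 0.20) ÷ 230,000.
Cancelling (1 − t) and cross-multiplying: 230,000·(EBIT − 39,000) = 460,000·(EBIT − 715,000).
Solving, EBIT = (715,000·460,000 − 39,000·230,000) / (460,000 − 230,000) = 319,930,000,000 / 230,000 = 1,391,000.00.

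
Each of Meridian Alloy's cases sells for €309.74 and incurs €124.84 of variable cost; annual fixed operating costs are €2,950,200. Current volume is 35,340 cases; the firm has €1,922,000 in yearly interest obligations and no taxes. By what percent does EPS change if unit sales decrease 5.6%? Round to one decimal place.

Total contribution margin = 35,340 × €184.90 = €6,534,366.00.
Subtracting fixed costs: EBIT = €6,534,366.00 − €2,950,200 = €3,584,166.00.
After interest of €1,922,000.00, pre-tax earnings = €1,662,166.00.
Degree of combined leverage = contribution ÷ (EBIT − I) = €6,534,366.00 ÷ €1,662,166.00 = 3.9312.
%ΔEPS = DCL × %ΔSales = 3.9312 × -5.6% = -22.0%.

-22.0%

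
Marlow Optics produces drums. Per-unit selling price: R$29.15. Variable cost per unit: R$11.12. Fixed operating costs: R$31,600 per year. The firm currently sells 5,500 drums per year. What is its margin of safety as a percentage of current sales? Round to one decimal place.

Contribution margin per unit = R$29.15 − R$11.12 = R$18.03. Break-even units = R$31,600 ÷ R$18.03 = 1,752.63; break-even revenue = 1,752.63 × R$29.15 = R$51,089.30.
Actual sales revenue = 5,500 × R$29.15 = R$160,325.00.
Margin of safety = (R$160,325.00 − R$51,089.30) ÷ R$160,325.00 = 68.1%.

68.1%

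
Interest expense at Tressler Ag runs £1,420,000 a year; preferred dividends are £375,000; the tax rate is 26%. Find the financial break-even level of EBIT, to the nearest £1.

£1,926,757

Grossing the preferred dividend up to pre-tax terms: £375,000 / (1 − 0.26) = £506,756.76.
Financial break-even EBIT = interest + D_p ÷ (1 − t) = £1,420,000 + £506,756.76 = £1,926,756.76.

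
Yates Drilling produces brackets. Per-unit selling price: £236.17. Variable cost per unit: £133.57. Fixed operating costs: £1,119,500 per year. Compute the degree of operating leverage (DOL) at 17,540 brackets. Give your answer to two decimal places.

2.65

Total contribution margin = 17,540 × £102.60 = £1,799,604.00.
EBIT = £1,799,604.00 − £1,119,500 = £680,104.00.
DOL = contribution ÷ EBIT = £1,799,604.00 ÷ £680,104.00 = 2.6461.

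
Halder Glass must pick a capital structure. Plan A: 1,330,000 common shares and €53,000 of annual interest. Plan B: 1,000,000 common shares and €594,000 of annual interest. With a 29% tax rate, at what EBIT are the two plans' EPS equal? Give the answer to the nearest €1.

€2,233,394

At indifference, (EBIT − 53,000)(1 − t)/1,330,000 = (EBIT − 594,000)(1 − t)/1,000,000.
Cancelling (1 − t) and cross-multiplying: 1,000,000·(EBIT − 53,000) = 1,330,000·(EBIT − 594,000).
EBIT × (1,330,000 − 1,000,000) = 594,000 × 1,330,000 − 53,000 × 1,000,000 = 737,020,000,000, so EBIT = 737,020,000,000 ÷ 330,000 = 2,233,393.94.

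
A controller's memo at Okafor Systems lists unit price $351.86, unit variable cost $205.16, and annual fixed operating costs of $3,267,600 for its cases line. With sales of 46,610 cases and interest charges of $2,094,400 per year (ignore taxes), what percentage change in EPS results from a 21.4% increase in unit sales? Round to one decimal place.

+99.2%

Contribution at this volume is 46,610 × $146.70 = $6,837,687.00.
Subtracting fixed costs: EBIT = $6,837,687.00 − $3,267,600 = $3,570,087.00.
After interest of $2,094,400.00, pre-tax earnings = $1,475,687.00.
DCL = total CM / (EBIT − I) = $6,837,687.00 / $1,475,687.00 = 4.6336.
%ΔEPS = DCL × %ΔSales = 4.6336 × +21.4% = +99.2%.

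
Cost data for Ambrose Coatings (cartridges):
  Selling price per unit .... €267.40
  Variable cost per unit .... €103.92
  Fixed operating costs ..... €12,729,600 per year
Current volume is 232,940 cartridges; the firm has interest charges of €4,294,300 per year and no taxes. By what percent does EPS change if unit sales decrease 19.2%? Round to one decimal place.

-34.7%

Contribution at this volume is 232,940 × €163.48 = €38,081,031.20.
Subtracting fixed costs: EBIT = €38,081,031.20 − €12,729,600 = €25,351,431.20.
Interest = €4,294,300.00, so EBIT − I = €21,057,131.20.
DCL = total CM / (EBIT − I) = €38,081,031.20 / €21,057,131.20 = 1.8085.
%ΔEPS = DCL × %ΔSales = 1.8085 × -19.2% = -34.7%.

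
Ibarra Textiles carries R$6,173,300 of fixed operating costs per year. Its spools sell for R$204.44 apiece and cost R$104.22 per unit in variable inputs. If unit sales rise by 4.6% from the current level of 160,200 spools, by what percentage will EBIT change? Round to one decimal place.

+7.5%

At 160,200 units, contribution = 160,200 × R$100.22 = R$16,055,244.00.
Subtracting fixed costs: EBIT = R$16,055,244.00 − R$6,173,300 = R$9,881,944.00.
So DOL = total CM / EBIT = R$16,055,244.00 / R$9,881,944.00 = 1.6247.
So EBIT moves 1.6247 × (+4.6%) = +7.5%.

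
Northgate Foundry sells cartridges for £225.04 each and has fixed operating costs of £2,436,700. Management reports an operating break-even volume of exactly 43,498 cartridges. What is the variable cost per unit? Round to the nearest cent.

£169.02

Contribution per unit must be FC / Q = £2,436,700 / 43,498 = £56.0187.
Variable cost per unit = £225.04 − £56.0187 = £169.02.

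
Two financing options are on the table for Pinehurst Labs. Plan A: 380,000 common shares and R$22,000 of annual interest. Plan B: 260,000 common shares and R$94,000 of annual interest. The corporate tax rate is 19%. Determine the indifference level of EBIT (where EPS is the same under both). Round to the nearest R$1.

R$250,000

Set EPS_A = EPS_B: (EBIT − R$22,000)(1 − 0.19) ÷ 380,000 = (EBIT − R$94,000)(1 − 0.19) ÷ 260,000.
The (1 − t) factor cancels: (EBIT − 22,000) × 260,000 = (EBIT − 94,000) × 380,000.
EBIT × (380,000 − 260,000) = 94,000 × 380,000 − 22,000 × 260,000 = 30,000,000,000, so EBIT = 30,000,000,000 ÷ 120,000 = 250,000.00.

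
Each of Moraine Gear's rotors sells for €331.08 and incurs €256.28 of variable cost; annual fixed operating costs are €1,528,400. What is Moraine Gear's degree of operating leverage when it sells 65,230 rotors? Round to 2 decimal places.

1.46

Contribution at this volume is 65,230 × €74.80 = €4,879,204.00.
EBIT = €4,879,204.00 − €1,528,400 = €3,350,804.00.
DOL = contribution ÷ EBIT = €4,879,204.00 ÷ €3,350,804.00 = 1.4561.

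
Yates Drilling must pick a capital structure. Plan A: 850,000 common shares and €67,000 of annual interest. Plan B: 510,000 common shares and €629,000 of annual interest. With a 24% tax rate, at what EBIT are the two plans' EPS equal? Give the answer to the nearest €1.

€1,472,000

Set EPS_A = EPS_B: (EBIT − €67,000)(1 − 0.24) ÷ 850,000 = (EBIT − €629,000)(1 − 0.24) ÷ 510,000.
Cancelling (1 − t) and cross-multiplying: 510,000·(EBIT − 67,000) = 850,000·(EBIT − 629,000).
EBIT × (850,000 − 510,000) = 629,000 × 850,000 − 67,000 × 510,000 = 500,480,000,000, so EBIT = 500,480,000,000 ÷ 340,000 = 1,472,000.00.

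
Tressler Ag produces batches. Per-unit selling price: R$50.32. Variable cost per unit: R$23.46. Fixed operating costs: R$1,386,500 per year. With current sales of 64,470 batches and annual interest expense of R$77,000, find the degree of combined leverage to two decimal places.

6.46

At 64,470 units, contribution = 64,470 × R$26.86 = R$1,731,664.20.
Subtracting fixed costs: EBIT = R$1,731,664.20 − R$1,386,500 = R$345,164.20. Interest = R$77,000.00, so EBIT − I = R$268,164.20.
DCL = contribution ÷ (EBIT − I) = R$1,731,664.20 ÷ R$268,164.20 = 6.4575.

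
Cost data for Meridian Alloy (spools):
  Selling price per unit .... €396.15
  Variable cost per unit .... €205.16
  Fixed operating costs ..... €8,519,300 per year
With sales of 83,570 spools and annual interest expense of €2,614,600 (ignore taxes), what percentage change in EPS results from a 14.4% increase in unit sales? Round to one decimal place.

+47.6%

Contribution at this volume is 83,570 × €190.99 = €15,961,034.30.
Operating income = contribution − fixed costs = €15,961,034.30 − €8,519,300 = €7,441,734.30.
After interest of €2,614,600.00, pre-tax earnings = €4,827,134.30.
Degree of combined leverage = contribution ÷ (EBIT − I) = €15,961,034.30 ÷ €4,827,134.30 = 3.3065.
EPS therefore changes by 3.3065 × (+14.4%) = +47.6%.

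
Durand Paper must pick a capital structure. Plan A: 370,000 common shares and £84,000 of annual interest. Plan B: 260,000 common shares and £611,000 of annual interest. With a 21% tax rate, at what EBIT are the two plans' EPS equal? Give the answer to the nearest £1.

£1,856,636

Set EPS_A = EPS_B: (EBIT − £84,000)(1 − 0.21) ÷ 370,000 = (EBIT − £611,000)(1 − 0.21) ÷ 260,000.
The (1 − t) factor cancels: (EBIT − 84,000) × 260,000 = (EBIT − 611,000) × 370,000.
Solving, EBIT = (611,000·370,000 − 84,000·260,000) / (370,000 − 260,000) = 204,230,000,000 / 110,000 = 1,856,636.36.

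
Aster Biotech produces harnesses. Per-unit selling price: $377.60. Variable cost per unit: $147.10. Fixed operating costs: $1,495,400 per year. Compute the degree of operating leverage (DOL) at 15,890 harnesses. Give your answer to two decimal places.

1.69

Contribution at this volume is 15,890 × $230.50 = $3,662,645.00.
EBIT = $3,662,645.00 − $1,495,400 = $2,167,245.00.
Degree of operating leverage = $3,662,645.00 / $2,167,245.00 = 1.6900.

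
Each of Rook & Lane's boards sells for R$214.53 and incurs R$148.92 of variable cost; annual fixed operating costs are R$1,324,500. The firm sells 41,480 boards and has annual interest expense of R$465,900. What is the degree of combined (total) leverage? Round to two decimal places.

At 41,480 units, contribution = 41,480 × R$65.61 = R$2,721,502.80.
EBIT = R$2,721,502.80 − R$1,324,500 = R$1,397,002.80. Interest = R$465,900.00, so EBIT − I = R$931,102.80.
Degree of total leverage = total CM / (EBIT − interest) = R$2,721,502.80 / R$931,102.80 = 2.9229.

2.92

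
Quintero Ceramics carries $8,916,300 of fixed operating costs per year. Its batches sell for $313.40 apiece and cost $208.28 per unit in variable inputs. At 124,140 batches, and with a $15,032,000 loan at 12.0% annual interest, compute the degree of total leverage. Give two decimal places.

5.60

At 124,140 units, contribution = 124,140 × $105.12 = $13,049,596.80.
Subtracting fixed costs: EBIT = $13,049,596.80 − $8,916,300 = $4,133,296.80. Interest = $1,803,840.00, so EBIT − I = $2,329,456.80.
Degree of total leverage = total CM / (EBIT − interest) = $13,049,596.80 / $2,329,456.80 = 5.6020.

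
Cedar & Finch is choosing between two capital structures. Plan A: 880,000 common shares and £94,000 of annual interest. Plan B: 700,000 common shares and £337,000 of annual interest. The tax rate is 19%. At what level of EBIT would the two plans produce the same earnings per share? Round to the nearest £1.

£1,282,000

Set EPS_A = EPS_B: (EBIT − £94,000)(1 − 0.19) ÷ 880,000 = (EBIT − £337,000)(1 − 0.19) ÷ 700,000.
Cancelling (1 − t) and cross-multiplying: 700,000·(EBIT − 94,000) = 880,000·(EBIT − 337,000).
Solving, EBIT = (337,000·880,000 − 94,000·700,000) / (880,000 − 700,000) = 230,760,000,000 / 180,000 = 1,282,000.00.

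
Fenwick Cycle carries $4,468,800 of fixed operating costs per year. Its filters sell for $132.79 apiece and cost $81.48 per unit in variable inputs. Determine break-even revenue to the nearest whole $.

$11,565,230

Contribution margin per unit = $132.79 − $81.48 = $51.31, a CM ratio of $51.31 ÷ $132.79 = 0.3864.
Break-even revenue = fixed costs × price ÷ CM = $4,468,800 × $132.79 ÷ $51.31 = $11,565,230.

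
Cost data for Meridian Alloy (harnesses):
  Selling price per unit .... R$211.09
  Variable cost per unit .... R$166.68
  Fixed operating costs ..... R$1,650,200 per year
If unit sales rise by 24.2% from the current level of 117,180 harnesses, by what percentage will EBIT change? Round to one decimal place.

+35.4%

At 117,180 units, contribution = 117,180 × R$44.41 = R$5,203,963.80.
Subtracting fixed costs: EBIT = R$5,203,963.80 − R$1,650,200 = R$3,553,763.80.
DOL = contribution ÷ EBIT = R$5,203,963.80 ÷ R$3,553,763.80 = 1.4644.
Operating income changes by 1.4644 × +24.2% = +35.4%.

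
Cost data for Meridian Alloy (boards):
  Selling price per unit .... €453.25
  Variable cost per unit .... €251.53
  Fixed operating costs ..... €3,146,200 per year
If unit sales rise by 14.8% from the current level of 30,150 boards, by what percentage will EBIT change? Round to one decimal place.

+30.7%

At 30,150 units, contribution = 30,150 × €201.72 = €6,081,858.00.
Operating income = contribution − fixed costs = €6,081,858.00 − €3,146,200 = €2,935,658.00.
DOL = contribution ÷ EBIT = €6,081,858.00 ÷ €2,935,658.00 = 2.0717.
Operating income changes by 2.0717 × +14.8% = +30.7%.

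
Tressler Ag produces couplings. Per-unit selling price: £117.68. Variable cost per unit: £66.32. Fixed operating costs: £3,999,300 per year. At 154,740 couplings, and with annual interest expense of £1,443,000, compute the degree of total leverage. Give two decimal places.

Total contribution margin = 154,740 × £51.36 = £7,947,446.40.
EBIT = £7,947,446.40 − £3,999,300 = £3,948,146.40. Interest = £1,443,000.00, so EBIT − I = £2,505,146.40.
Degree of total leverage = total CM / (EBIT − interest) = £7,947,446.40 / £2,505,146.40 = 3.1724.

3.17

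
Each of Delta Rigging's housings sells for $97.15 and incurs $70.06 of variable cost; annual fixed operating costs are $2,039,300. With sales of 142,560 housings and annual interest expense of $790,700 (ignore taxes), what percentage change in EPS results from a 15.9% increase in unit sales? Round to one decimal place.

+59.5%

At 142,560 units, contribution = 142,560 × $27.09 = $3,861,950.40.
EBIT = $3,861,950.40 − $2,039,300 = $1,822,650.40.
After interest of $790,700.00, pre-tax earnings = $1,031,950.40.
DCL = total CM / (EBIT − I) = $3,861,950.40 / $1,031,950.40 = 3.7424.
%ΔEPS = DCL × %ΔSales = 3.7424 × +15.9% = +59.5%.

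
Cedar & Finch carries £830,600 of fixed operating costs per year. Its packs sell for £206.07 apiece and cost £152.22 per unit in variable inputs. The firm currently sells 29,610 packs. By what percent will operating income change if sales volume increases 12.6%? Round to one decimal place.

+26.3%

Total contribution margin = 29,610 × £53.85 = £1,594,498.50.
Subtracting fixed costs: EBIT = £1,594,498.50 − £830,600 = £763,898.50.
DOL = contribution ÷ EBIT = £1,594,498.50 ÷ £763,898.50 = 2.0873.
%ΔEBIT = DOL × %ΔSales = 2.0873 × +12.6% = +26.3%.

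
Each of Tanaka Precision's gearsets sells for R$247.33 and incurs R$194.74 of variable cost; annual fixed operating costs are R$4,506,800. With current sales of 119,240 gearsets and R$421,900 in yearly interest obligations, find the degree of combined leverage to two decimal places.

At 119,240 units, contribution = 119,240 × R$52.59 = R$6,270,831.60.
EBIT = R$6,270,831.60 − R$4,506,800 = R$1,764,031.60. Interest = R$421,900.00.
DOL = R$6,270,831.60 ÷ R$1,764,031.60 = 3.5548; DFL = R$1,764,031.60 ÷ R$1,342,131.60 = 1.3144.
Combined leverage = 3.5548 × 1.3144 = 4.6724.

4.67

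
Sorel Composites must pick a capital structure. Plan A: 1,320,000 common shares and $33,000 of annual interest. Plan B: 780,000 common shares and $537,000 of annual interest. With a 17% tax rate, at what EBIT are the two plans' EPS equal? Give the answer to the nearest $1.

At indifference, (EBIT − 33,000)(1 − t)/1,320,000 = (EBIT − 537,000)(1 − t)/780,000.
Cancelling (1 − t) and cross-multiplying: 780,000·(EBIT − 33,000) = 1,320,000·(EBIT − 537,000).
Solving, EBIT = (537,000·1,320,000 − 33,000·780,000) / (1,320,000 − 780,000) = 683,100,000,000 / 540,000 = 1,265,000.00.

$1,265,000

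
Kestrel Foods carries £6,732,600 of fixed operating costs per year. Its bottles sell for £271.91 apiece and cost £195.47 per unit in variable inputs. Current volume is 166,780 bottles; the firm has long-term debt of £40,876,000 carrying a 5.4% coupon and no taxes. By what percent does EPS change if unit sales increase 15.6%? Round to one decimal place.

Contribution at this volume is 166,780 × £76.44 = £12,748,663.20.
Subtracting fixed costs: EBIT = £12,748,663.20 − £6,732,600 = £6,016,063.20.
Interest = £2,207,304.00, so EBIT − I = £3,808,759.20.
Degree of combined leverage = contribution ÷ (EBIT − I) = £12,748,663.20 ÷ £3,808,759.20 = 3.3472.
%ΔEPS = DCL × %ΔSales = 3.3472 × +15.6% = +52.2%.

+52.2%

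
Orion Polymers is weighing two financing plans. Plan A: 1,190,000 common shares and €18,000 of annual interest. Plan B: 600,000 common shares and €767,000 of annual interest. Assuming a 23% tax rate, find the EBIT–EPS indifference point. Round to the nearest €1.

At indifference, (EBIT − 18,000)(1 − t)/1,190,000 = (EBIT − 767,000)(1 − t)/600,000.
Cancelling (1 − t) and cross-multiplying: 600,000·(EBIT − 18,000) = 1,190,000·(EBIT − 767,000).
Solving, EBIT = (767,000·1,190,000 − 18,000·600,000) / (1,190,000 − 600,000) = 901,930,000,000 / 590,000 = 1,528,694.92.

€1,528,695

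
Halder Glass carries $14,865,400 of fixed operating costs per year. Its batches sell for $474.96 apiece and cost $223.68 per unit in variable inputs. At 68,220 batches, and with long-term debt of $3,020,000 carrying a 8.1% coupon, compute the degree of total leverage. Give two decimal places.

Contribution at this volume is 68,220 × $251.28 = $17,142,321.60.
Operating income = contribution − fixed costs = $17,142,321.60 − $14,865,400 = $2,276,921.60. Interest = $244,620.00, so EBIT − I = $2,032,301.60.
DCL = contribution ÷ (EBIT − I) = $17,142,321.60 ÷ $2,032,301.60 = 8.4349.

8.43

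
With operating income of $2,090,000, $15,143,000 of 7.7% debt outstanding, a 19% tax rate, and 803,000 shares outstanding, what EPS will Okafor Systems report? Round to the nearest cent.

Pre-tax income = $2,090,000 − $1,166,011.00 = $923,989.00.
Net income = $923,989.00 × (1 − 0.19) = $748,431.09.
Per share: $748,431.09 / 803,000 shares = $0.93.

$0.93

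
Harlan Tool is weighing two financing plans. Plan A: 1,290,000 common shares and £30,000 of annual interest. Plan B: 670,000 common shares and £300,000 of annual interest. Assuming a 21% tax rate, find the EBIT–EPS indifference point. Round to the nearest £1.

Set EPS_A = EPS_B: (EBIT − £30,000)(1 − 0.21) ÷ 1,290,000 = (EBIT − £300,000)(1 − 0.21) ÷ 670,000.
Cancelling (1 − t) and cross-multiplying: 670,000·(EBIT − 30,000) = 1,290,000·(EBIT − 300,000).
Solving, EBIT = (300,000·1,290,000 − 30,000·670,000) / (1,290,000 − 670,000) = 366,900,000,000 / 620,000 = 591,774.19.

£591,774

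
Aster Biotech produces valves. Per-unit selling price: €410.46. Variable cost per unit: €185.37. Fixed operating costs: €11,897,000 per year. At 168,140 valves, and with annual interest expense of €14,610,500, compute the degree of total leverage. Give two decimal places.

At 168,140 units, contribution = 168,140 × €225.09 = €37,846,632.60.
EBIT = €37,846,632.60 − €11,897,000 = €25,949,632.60. Interest = €14,610,500.00.
DOL = €37,846,632.60 ÷ €25,949,632.60 = 1.4585; DFL = €25,949,632.60 ÷ €11,339,132.60 = 2.2885.
Combined leverage = 1.4585 × 2.2885 = 3.3378.

3.34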